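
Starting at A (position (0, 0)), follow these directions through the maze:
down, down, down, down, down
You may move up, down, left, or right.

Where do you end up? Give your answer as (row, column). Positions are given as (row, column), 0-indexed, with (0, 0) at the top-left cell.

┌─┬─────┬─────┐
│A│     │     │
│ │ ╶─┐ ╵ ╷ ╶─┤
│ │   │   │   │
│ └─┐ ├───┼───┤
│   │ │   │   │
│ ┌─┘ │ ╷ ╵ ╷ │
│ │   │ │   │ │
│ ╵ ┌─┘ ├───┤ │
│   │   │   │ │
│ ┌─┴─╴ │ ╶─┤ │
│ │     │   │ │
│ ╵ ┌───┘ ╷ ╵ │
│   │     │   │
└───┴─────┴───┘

Following directions step by step:
Start: (0, 0)
  down: (0, 0) → (1, 0)
  down: (1, 0) → (2, 0)
  down: (2, 0) → (3, 0)
  down: (3, 0) → (4, 0)
  down: (4, 0) → (5, 0)
Final position: (5, 0)

Path taken:

┌─┬─────┬─────┐
│A│     │     │
│ │ ╶─┐ ╵ ╷ ╶─┤
│↓│   │   │   │
│ └─┐ ├───┼───┤
│↓  │ │   │   │
│ ┌─┘ │ ╷ ╵ ╷ │
│↓│   │ │   │ │
│ ╵ ┌─┘ ├───┤ │
│↓  │   │   │ │
│ ┌─┴─╴ │ ╶─┤ │
│B│     │   │ │
│ ╵ ┌───┘ ╷ ╵ │
│   │     │   │
└───┴─────┴───┘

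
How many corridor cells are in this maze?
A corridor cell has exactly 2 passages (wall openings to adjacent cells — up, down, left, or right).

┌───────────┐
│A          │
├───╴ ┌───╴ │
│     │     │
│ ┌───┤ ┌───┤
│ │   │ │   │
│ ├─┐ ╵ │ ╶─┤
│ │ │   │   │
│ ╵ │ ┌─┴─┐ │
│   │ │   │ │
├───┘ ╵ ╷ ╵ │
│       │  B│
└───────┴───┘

Counting cells with exactly 2 passages:
Total corridor cells: 28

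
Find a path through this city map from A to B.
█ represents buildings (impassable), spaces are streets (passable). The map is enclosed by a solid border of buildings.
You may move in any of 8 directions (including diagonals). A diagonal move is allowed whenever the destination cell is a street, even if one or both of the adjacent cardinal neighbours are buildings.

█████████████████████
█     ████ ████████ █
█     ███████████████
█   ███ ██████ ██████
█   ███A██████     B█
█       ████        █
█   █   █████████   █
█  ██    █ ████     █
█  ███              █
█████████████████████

Finding the shortest path from A to B:
Movement: 8-directional
Path length: 14 steps
Directions: down → down → down-right → down-right → right → right → right → right → right → right → up-right → up-right → up-right → up-right

Solution:

█████████████████████
█     ████ ████████ █
█     ███████████████
█   ███ ██████ ██████
█   ███A██████     B█
█      ↓████      ↗ █
█   █  ↘█████████↗  █
█  ██   ↘█ ████ ↗   █
█  ███   →→→→→→↗    █
█████████████████████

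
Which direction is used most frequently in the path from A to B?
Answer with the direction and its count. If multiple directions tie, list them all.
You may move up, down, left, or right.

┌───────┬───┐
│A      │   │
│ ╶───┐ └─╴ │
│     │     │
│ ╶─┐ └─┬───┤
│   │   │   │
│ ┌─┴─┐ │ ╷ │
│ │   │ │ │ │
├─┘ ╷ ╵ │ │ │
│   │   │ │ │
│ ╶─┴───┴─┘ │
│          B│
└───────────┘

Directions: down, right, right, down, right, down, down, left, up, left, down, left, down, right, right, right, right, right
Counts: {'down': 6, 'right': 8, 'left': 3, 'up': 1}
Most common: right (8 times)

Solution:

┌───────┬───┐
│A      │   │
│ ╶───┐ └─╴ │
│↳ → ↓│     │
│ ╶─┐ └─┬───┤
│   │↳ ↓│   │
│ ┌─┴─┐ │ ╷ │
│ │↓ ↰│↓│ │ │
├─┘ ╷ ╵ │ │ │
│↓ ↲│↑ ↲│ │ │
│ ╶─┴───┴─┘ │
│↳ → → → → B│
└───────────┘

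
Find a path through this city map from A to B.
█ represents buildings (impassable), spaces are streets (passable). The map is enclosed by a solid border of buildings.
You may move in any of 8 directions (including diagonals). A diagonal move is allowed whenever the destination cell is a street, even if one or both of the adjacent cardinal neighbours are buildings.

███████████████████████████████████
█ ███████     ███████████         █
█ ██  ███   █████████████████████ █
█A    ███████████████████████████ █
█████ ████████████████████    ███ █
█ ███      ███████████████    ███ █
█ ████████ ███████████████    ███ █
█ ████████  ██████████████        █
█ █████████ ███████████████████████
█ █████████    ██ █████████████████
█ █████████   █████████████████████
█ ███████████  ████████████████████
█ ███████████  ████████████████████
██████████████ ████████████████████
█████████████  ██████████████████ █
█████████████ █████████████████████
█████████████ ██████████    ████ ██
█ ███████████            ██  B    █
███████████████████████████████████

Finding the shortest path from A to B:
Movement: 8-directional
Path length: 35 steps
Directions: right → right → right → down-right → down-right → right → right → right → down-right → down → down-right → down → down-right → down-right → down → down-right → down → down-left → down → down-right → right → right → right → right → right → right → right → right → right → right → up-right → right → right → down-right → right

Solution:

███████████████████████████████████
█ ███████     ███████████         █
█ ██  ███   █████████████████████ █
█A→→↘ ███████████████████████████ █
█████↘████████████████████    ███ █
█ ███ →→→↘ ███████████████    ███ █
█ ████████↓███████████████    ███ █
█ ████████↘ ██████████████        █
█ █████████↓███████████████████████
█ █████████↘   ██ █████████████████
█ █████████ ↘ █████████████████████
█ ███████████↓ ████████████████████
█ ███████████↘ ████████████████████
██████████████↓████████████████████
█████████████ ↙██████████████████ █
█████████████↓█████████████████████
█████████████↘██████████ →→↘████ ██
█ ███████████ →→→→→→→→→→↗██ →B    █
███████████████████████████████████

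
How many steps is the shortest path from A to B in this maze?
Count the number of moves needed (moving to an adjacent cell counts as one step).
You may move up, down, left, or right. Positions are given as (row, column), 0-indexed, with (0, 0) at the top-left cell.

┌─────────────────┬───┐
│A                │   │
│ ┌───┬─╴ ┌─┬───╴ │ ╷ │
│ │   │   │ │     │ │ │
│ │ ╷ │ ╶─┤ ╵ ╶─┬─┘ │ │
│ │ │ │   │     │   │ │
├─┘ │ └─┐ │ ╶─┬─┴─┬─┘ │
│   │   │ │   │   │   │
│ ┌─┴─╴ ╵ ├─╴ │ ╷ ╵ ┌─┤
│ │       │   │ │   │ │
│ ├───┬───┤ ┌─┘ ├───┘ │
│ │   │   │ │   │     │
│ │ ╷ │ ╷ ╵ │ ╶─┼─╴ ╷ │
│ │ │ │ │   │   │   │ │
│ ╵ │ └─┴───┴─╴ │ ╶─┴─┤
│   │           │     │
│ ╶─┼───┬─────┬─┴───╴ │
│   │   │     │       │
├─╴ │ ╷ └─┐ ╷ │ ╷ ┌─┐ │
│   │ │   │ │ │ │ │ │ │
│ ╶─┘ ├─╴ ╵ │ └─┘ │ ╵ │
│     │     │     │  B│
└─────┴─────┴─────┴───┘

Using BFS to find shortest path:
Start: (0, 0), End: (10, 10)
Path found:
(0,0) → (0,1) → (0,2) → (0,3) → (0,4) → (1,4) → (1,3) → (2,3) → (2,4) → (3,4) → (4,4) → (4,3) → (3,3) → (3,2) → (2,2) → (1,2) → (1,1) → (2,1) → (3,1) → (3,0) → (4,0) → (5,0) → (6,0) → (7,0) → (8,0) → (8,1) → (9,1) → (9,0) → (10,0) → (10,1) → (10,2) → (9,2) → (8,2) → (8,3) → (9,3) → (9,4) → (10,4) → (10,5) → (9,5) → (8,5) → (8,6) → (9,6) → (10,6) → (10,7) → (10,8) → (9,8) → (8,8) → (8,9) → (8,10) → (9,10) → (10,10)
Number of steps: 50

Solution:

┌─────────────────┬───┐
│A → → → ↓        │   │
│ ┌───┬─╴ ┌─┬───╴ │ ╷ │
│ │↓ ↰│↓ ↲│ │     │ │ │
│ │ ╷ │ ╶─┤ ╵ ╶─┬─┘ │ │
│ │↓│↑│↳ ↓│     │   │ │
├─┘ │ └─┐ │ ╶─┬─┴─┬─┘ │
│↓ ↲│↑ ↰│↓│   │   │   │
│ ┌─┴─╴ ╵ ├─╴ │ ╷ ╵ ┌─┤
│↓│    ↑ ↲│   │ │   │ │
│ ├───┬───┤ ┌─┘ ├───┘ │
│↓│   │   │ │   │     │
│ │ ╷ │ ╷ ╵ │ ╶─┼─╴ ╷ │
│↓│ │ │ │   │   │   │ │
│ ╵ │ └─┴───┴─╴ │ ╶─┴─┤
│↓  │           │     │
│ ╶─┼───┬─────┬─┴───╴ │
│↳ ↓│↱ ↓│  ↱ ↓│  ↱ → ↓│
├─╴ │ ╷ └─┐ ╷ │ ╷ ┌─┐ │
│↓ ↲│↑│↳ ↓│↑│↓│ │↑│ │↓│
│ ╶─┘ ├─╴ ╵ │ └─┘ │ ╵ │
│↳ → ↑│  ↳ ↑│↳ → ↑│  B│
└─────┴─────┴─────┴───┘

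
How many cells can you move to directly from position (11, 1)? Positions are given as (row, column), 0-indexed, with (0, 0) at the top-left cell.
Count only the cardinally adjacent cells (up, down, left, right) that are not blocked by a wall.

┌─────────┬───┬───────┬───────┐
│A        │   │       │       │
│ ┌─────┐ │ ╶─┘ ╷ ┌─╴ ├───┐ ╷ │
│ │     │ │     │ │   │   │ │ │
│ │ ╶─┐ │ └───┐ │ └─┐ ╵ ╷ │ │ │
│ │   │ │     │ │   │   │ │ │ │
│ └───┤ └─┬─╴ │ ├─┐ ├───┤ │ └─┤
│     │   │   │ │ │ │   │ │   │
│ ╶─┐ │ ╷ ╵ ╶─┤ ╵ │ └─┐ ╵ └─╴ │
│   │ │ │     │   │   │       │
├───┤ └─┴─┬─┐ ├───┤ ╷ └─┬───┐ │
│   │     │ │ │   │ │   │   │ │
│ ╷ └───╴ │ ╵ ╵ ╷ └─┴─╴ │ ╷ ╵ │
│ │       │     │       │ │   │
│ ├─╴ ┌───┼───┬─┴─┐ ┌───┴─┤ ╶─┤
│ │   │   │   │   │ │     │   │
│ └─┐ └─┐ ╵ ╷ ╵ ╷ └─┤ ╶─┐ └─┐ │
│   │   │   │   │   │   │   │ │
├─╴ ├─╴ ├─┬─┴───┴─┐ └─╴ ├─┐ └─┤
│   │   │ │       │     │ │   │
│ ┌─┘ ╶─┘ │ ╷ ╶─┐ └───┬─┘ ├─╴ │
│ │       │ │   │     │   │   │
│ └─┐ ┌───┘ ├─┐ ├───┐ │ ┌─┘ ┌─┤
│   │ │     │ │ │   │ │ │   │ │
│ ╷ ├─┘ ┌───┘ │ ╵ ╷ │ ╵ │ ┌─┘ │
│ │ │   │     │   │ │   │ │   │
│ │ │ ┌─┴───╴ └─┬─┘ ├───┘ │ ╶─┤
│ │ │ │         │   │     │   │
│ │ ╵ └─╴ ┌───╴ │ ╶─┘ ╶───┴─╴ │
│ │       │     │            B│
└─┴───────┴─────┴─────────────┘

Checking passable neighbors of (11, 1):
Neighbors: (12, 1), (11, 0)
Count: 2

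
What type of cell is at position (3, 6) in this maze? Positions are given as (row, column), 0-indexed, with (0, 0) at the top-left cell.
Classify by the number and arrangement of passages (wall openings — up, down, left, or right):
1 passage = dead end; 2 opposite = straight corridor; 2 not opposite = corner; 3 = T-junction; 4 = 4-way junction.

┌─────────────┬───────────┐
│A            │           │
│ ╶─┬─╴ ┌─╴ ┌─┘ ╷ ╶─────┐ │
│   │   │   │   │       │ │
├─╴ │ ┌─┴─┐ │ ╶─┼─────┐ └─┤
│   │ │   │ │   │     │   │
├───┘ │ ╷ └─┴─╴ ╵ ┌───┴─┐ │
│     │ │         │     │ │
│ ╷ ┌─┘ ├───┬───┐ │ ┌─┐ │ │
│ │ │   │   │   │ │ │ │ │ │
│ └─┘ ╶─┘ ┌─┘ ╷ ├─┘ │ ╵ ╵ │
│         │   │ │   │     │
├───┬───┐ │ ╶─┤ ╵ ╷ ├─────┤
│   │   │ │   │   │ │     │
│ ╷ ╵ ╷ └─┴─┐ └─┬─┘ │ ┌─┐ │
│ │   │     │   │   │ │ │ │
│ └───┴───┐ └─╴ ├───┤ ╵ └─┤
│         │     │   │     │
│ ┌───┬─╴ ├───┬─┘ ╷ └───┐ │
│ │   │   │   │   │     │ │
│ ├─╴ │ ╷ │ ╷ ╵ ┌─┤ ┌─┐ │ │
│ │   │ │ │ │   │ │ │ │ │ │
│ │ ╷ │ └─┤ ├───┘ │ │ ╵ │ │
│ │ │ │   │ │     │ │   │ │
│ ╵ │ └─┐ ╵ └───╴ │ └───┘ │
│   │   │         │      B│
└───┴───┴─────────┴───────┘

Checking cell at (3, 6):
Number of passages: 2
Cell type: straight corridor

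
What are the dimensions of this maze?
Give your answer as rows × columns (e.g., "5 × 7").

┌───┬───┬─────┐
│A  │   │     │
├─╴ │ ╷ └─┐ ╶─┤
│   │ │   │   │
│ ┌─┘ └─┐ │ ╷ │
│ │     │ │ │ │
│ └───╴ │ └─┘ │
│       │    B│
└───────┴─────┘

Counting the maze dimensions:
Rows (vertical): 4
Columns (horizontal): 7
Dimensions: 4 × 7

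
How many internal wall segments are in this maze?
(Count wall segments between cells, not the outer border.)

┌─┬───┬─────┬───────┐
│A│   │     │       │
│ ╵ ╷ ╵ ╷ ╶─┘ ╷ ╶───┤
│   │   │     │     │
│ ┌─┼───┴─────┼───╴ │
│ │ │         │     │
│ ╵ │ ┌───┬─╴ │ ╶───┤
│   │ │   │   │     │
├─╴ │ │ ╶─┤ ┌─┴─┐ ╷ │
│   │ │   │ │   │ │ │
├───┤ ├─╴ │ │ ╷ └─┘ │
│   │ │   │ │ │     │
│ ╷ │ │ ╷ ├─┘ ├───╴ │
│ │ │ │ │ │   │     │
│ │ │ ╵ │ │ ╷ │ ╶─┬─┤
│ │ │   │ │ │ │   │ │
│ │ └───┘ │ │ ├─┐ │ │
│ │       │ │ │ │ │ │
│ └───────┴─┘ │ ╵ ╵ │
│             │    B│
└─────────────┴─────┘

Counting internal wall segments:
Total internal walls: 81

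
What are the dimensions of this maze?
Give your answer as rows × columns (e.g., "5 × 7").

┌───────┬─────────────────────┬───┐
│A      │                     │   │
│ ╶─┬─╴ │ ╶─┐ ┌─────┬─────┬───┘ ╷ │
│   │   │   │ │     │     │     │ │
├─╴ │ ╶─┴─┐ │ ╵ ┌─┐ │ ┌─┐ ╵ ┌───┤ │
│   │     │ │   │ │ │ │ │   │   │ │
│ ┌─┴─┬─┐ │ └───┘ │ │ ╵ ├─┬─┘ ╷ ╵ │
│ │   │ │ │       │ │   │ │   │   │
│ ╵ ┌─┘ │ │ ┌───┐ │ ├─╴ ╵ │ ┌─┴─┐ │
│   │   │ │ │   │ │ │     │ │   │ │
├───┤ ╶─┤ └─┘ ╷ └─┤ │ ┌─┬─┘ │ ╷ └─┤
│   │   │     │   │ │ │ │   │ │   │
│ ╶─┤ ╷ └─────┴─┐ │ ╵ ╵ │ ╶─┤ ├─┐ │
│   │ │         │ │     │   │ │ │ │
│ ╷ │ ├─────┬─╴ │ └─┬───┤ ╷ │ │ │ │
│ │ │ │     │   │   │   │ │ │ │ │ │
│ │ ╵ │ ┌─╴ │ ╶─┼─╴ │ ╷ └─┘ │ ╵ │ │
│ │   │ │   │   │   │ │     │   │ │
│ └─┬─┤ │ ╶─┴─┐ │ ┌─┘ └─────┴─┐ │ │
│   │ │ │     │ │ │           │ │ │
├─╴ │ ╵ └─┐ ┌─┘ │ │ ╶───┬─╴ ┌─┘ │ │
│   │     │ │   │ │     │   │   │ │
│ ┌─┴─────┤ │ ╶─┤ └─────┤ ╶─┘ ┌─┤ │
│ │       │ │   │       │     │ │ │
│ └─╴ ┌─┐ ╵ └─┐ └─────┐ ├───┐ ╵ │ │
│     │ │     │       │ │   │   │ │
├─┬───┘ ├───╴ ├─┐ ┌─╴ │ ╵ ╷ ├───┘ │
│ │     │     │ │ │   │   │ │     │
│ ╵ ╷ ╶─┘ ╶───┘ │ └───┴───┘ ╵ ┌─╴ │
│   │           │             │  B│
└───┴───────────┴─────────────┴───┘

Counting the maze dimensions:
Rows (vertical): 15
Columns (horizontal): 17
Dimensions: 15 × 17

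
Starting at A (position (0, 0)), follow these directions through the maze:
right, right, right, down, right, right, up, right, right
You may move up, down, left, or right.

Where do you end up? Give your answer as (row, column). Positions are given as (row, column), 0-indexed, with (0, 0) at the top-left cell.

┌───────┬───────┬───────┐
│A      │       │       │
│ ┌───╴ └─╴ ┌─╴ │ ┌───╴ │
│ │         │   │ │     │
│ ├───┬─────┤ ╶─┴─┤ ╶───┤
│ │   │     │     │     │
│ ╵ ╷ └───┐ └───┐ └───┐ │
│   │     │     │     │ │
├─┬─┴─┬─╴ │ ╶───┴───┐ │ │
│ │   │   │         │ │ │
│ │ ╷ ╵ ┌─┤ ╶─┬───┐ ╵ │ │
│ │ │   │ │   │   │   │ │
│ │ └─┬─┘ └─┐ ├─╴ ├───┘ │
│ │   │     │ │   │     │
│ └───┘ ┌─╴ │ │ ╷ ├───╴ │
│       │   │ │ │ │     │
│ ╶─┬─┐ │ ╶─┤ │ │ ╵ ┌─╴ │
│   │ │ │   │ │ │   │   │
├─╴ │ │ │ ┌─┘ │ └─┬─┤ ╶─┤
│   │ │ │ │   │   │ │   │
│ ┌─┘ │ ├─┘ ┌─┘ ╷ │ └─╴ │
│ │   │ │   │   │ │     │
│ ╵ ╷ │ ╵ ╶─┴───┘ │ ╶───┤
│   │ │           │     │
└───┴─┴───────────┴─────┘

Following directions step by step:
Start: (0, 0)
  right: (0, 0) → (0, 1)
  right: (0, 1) → (0, 2)
  right: (0, 2) → (0, 3)
  down: (0, 3) → (1, 3)
  right: (1, 3) → (1, 4)
  right: (1, 4) → (1, 5)
  up: (1, 5) → (0, 5)
  right: (0, 5) → (0, 6)
  right: (0, 6) → (0, 7)
Final position: (0, 7)

Path taken:

┌───────┬───────┬───────┐
│A → → ↓│  ↱ → B│       │
│ ┌───╴ └─╴ ┌─╴ │ ┌───╴ │
│ │    ↳ → ↑│   │ │     │
│ ├───┬─────┤ ╶─┴─┤ ╶───┤
│ │   │     │     │     │
│ ╵ ╷ └───┐ └───┐ └───┐ │
│   │     │     │     │ │
├─┬─┴─┬─╴ │ ╶───┴───┐ │ │
│ │   │   │         │ │ │
│ │ ╷ ╵ ┌─┤ ╶─┬───┐ ╵ │ │
│ │ │   │ │   │   │   │ │
│ │ └─┬─┘ └─┐ ├─╴ ├───┘ │
│ │   │     │ │   │     │
│ └───┘ ┌─╴ │ │ ╷ ├───╴ │
│       │   │ │ │ │     │
│ ╶─┬─┐ │ ╶─┤ │ │ ╵ ┌─╴ │
│   │ │ │   │ │ │   │   │
├─╴ │ │ │ ┌─┘ │ └─┬─┤ ╶─┤
│   │ │ │ │   │   │ │   │
│ ┌─┘ │ ├─┘ ┌─┘ ╷ │ └─╴ │
│ │   │ │   │   │ │     │
│ ╵ ╷ │ ╵ ╶─┴───┘ │ ╶───┤
│   │ │           │     │
└───┴─┴───────────┴─────┘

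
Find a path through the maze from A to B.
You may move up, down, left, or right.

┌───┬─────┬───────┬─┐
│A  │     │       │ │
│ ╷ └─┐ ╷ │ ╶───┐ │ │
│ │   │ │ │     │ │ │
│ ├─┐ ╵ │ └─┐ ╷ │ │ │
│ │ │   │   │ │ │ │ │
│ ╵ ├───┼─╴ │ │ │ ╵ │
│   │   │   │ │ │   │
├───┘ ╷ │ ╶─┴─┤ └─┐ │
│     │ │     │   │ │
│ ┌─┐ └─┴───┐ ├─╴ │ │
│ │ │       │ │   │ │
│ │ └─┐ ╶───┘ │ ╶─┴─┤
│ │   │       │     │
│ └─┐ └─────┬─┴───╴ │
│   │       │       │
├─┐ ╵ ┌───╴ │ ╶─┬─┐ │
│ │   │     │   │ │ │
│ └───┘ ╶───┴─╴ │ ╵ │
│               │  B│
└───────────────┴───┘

Finding the shortest path through the maze:
Path length: 52 steps
Directions: right → down → right → down → right → up → up → right → down → down → right → down → left → down → right → right → down → down → left → left → left → up → left → up → left → left → down → down → down → right → down → right → up → right → right → right → down → left → left → down → right → right → right → right → up → left → up → right → right → right → down → down

Solution:

┌───┬─────┬───────┬─┐
│A ↓│  ↱ ↓│       │ │
│ ╷ └─┐ ╷ │ ╶───┐ │ │
│ │↳ ↓│↑│↓│     │ │ │
│ ├─┐ ╵ │ └─┐ ╷ │ │ │
│ │ │↳ ↑│↳ ↓│ │ │ │ │
│ ╵ ├───┼─╴ │ │ │ ╵ │
│   │   │↓ ↲│ │ │   │
├───┘ ╷ │ ╶─┴─┤ └─┐ │
│↓ ← ↰│ │↳ → ↓│   │ │
│ ┌─┐ └─┴───┐ ├─╴ │ │
│↓│ │↑ ↰    │↓│   │ │
│ │ └─┐ ╶───┘ │ ╶─┴─┤
│↓│   │↑ ← ← ↲│     │
│ └─┐ └─────┬─┴───╴ │
│↳ ↓│↱ → → ↓│↱ → → ↓│
├─┐ ╵ ┌───╴ │ ╶─┬─┐ │
│ │↳ ↑│↓ ← ↲│↑ ↰│ │↓│
│ └───┘ ╶───┴─╴ │ ╵ │
│      ↳ → → → ↑│  B│
└───────────────┴───┘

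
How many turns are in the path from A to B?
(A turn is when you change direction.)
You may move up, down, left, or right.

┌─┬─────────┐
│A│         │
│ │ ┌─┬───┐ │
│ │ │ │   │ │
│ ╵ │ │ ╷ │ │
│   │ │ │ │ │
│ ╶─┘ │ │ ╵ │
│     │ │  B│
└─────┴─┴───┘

Directions: down, down, right, up, up, right, right, right, right, down, down, down
Number of turns: 4

Solution:

┌─┬─────────┐
│A│↱ → → → ↓│
│ │ ┌─┬───┐ │
│↓│↑│ │   │↓│
│ ╵ │ │ ╷ │ │
│↳ ↑│ │ │ │↓│
│ ╶─┘ │ │ ╵ │
│     │ │  B│
└─────┴─┴───┘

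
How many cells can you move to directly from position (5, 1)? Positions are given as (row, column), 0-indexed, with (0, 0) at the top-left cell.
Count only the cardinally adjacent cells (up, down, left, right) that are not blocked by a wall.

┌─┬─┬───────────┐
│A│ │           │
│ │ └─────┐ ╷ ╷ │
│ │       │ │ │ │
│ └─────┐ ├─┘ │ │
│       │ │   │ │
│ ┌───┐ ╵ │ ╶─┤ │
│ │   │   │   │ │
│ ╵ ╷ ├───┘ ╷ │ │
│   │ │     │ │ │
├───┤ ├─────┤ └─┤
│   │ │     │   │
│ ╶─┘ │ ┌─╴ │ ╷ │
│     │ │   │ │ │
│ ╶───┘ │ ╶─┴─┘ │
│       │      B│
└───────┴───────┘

Checking passable neighbors of (5, 1):
Neighbors: (5, 0)
Count: 1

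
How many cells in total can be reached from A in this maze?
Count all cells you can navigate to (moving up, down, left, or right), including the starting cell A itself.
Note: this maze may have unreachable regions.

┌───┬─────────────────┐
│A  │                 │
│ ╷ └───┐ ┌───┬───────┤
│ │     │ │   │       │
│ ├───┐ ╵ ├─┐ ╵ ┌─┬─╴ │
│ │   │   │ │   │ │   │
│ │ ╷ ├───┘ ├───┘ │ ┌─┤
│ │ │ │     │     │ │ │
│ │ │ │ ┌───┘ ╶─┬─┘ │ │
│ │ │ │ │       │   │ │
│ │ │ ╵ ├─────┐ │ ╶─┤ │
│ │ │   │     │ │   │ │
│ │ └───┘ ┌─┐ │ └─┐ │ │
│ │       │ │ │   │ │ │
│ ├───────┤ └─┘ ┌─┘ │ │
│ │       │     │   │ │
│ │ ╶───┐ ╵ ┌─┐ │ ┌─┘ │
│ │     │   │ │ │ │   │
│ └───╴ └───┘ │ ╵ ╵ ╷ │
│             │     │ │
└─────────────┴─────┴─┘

Using BFS/flood-fill to find all reachable cells from A:
Maze size: 10 × 11 = 110 total cells
22 cell(s) are walled off and cannot be reached from A.
Reachable cells: 88

Reachable region (· marks reachable cells):

┌───┬─────────────────┐
│A ·│· · · · · · · · ·│
│ ╷ └───┐ ┌───┬───────┤
│·│· · ·│·│· ·│· · · ·│
│ ├───┐ ╵ ├─┐ ╵ ┌─┬─╴ │
│·│   │· ·│ │· ·│·│· ·│
│ │ ╷ ├───┘ ├───┘ │ ┌─┤
│·│ │ │     │· · ·│·│·│
│ │ │ │ ┌───┘ ╶─┬─┘ │ │
│·│ │ │ │· · · ·│· ·│·│
│ │ │ ╵ ├─────┐ │ ╶─┤ │
│·│ │   │     │·│· ·│·│
│ │ └───┘ ┌─┐ │ └─┐ │ │
│·│       │·│ │· ·│·│·│
│ ├───────┤ └─┘ ┌─┘ │ │
│·│· · · ·│· · ·│· ·│·│
│ │ ╶───┐ ╵ ┌─┐ │ ┌─┘ │
│·│· · ·│· ·│·│·│·│· ·│
│ └───╴ └───┘ │ ╵ ╵ ╷ │
│· · · · · · ·│· · ·│·│
└─────────────┴─────┴─┘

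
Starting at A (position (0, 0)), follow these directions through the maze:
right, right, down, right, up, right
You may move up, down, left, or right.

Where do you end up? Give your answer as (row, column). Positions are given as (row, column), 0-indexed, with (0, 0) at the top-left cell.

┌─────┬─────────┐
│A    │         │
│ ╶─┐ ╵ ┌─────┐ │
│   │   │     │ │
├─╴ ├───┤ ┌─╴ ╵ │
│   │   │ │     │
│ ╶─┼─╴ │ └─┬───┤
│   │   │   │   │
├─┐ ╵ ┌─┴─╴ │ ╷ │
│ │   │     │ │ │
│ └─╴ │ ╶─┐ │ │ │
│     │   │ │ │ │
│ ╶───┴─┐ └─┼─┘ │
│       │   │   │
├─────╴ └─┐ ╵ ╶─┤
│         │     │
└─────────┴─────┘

Following directions step by step:
Start: (0, 0)
  right: (0, 0) → (0, 1)
  right: (0, 1) → (0, 2)
  down: (0, 2) → (1, 2)
  right: (1, 2) → (1, 3)
  up: (1, 3) → (0, 3)
  right: (0, 3) → (0, 4)
Final position: (0, 4)

Path taken:

┌─────┬─────────┐
│A → ↓│↱ B      │
│ ╶─┐ ╵ ┌─────┐ │
│   │↳ ↑│     │ │
├─╴ ├───┤ ┌─╴ ╵ │
│   │   │ │     │
│ ╶─┼─╴ │ └─┬───┤
│   │   │   │   │
├─┐ ╵ ┌─┴─╴ │ ╷ │
│ │   │     │ │ │
│ └─╴ │ ╶─┐ │ │ │
│     │   │ │ │ │
│ ╶───┴─┐ └─┼─┘ │
│       │   │   │
├─────╴ └─┐ ╵ ╶─┤
│         │     │
└─────────┴─────┘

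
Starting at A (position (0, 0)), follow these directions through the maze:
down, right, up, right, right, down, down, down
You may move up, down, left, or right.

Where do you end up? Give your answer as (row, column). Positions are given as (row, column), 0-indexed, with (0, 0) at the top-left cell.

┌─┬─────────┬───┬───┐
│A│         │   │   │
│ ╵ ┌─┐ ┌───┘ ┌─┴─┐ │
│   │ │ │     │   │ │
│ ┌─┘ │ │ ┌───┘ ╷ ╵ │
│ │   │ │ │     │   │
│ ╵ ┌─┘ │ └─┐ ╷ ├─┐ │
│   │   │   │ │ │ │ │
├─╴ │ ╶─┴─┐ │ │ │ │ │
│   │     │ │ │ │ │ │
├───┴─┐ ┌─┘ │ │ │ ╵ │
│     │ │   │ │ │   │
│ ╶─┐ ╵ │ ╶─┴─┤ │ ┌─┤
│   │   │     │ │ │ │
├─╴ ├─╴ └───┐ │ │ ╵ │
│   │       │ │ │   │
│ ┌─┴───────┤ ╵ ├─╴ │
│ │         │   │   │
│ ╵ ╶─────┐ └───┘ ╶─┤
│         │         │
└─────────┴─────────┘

Following directions step by step:
Start: (0, 0)
  down: (0, 0) → (1, 0)
  right: (1, 0) → (1, 1)
  up: (1, 1) → (0, 1)
  right: (0, 1) → (0, 2)
  right: (0, 2) → (0, 3)
  down: (0, 3) → (1, 3)
  down: (1, 3) → (2, 3)
  down: (2, 3) → (3, 3)
Final position: (3, 3)

Path taken:

┌─┬─────────┬───┬───┐
│A│↱ → ↓    │   │   │
│ ╵ ┌─┐ ┌───┘ ┌─┴─┐ │
│↳ ↑│ │↓│     │   │ │
│ ┌─┘ │ │ ┌───┘ ╷ ╵ │
│ │   │↓│ │     │   │
│ ╵ ┌─┘ │ └─┐ ╷ ├─┐ │
│   │  B│   │ │ │ │ │
├─╴ │ ╶─┴─┐ │ │ │ │ │
│   │     │ │ │ │ │ │
├───┴─┐ ┌─┘ │ │ │ ╵ │
│     │ │   │ │ │   │
│ ╶─┐ ╵ │ ╶─┴─┤ │ ┌─┤
│   │   │     │ │ │ │
├─╴ ├─╴ └───┐ │ │ ╵ │
│   │       │ │ │   │
│ ┌─┴───────┤ ╵ ├─╴ │
│ │         │   │   │
│ ╵ ╶─────┐ └───┘ ╶─┤
│         │         │
└─────────┴─────────┘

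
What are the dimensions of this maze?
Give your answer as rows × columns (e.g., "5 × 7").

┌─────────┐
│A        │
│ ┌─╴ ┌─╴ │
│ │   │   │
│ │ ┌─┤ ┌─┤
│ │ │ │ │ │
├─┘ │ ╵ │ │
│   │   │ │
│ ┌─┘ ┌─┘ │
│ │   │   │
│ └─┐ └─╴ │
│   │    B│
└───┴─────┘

Counting the maze dimensions:
Rows (vertical): 6
Columns (horizontal): 5
Dimensions: 6 × 5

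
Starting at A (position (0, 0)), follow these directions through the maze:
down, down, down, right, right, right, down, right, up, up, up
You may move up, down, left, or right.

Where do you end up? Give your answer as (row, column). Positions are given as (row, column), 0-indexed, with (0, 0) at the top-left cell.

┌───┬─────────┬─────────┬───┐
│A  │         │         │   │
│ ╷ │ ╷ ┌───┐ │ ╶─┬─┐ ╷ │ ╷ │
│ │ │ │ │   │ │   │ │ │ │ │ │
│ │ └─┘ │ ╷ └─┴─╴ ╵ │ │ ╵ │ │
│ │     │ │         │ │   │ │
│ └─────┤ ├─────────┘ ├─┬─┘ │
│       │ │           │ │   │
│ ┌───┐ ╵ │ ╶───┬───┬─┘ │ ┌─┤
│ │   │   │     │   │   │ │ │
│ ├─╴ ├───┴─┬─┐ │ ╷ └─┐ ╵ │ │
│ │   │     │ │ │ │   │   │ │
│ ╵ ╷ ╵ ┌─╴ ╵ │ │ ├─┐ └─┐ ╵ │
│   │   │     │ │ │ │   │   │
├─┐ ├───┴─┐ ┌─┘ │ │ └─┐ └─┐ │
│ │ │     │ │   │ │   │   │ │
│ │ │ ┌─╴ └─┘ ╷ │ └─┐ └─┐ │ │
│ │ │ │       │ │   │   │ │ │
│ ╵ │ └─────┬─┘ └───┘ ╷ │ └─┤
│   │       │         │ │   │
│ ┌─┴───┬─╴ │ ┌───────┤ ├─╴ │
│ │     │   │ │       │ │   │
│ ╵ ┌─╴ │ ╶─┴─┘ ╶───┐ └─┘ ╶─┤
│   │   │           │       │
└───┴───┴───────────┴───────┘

Following directions step by step:
Start: (0, 0)
  down: (0, 0) → (1, 0)
  down: (1, 0) → (2, 0)
  down: (2, 0) → (3, 0)
  right: (3, 0) → (3, 1)
  right: (3, 1) → (3, 2)
  right: (3, 2) → (3, 3)
  down: (3, 3) → (4, 3)
  right: (4, 3) → (4, 4)
  up: (4, 4) → (3, 4)
  up: (3, 4) → (2, 4)
  up: (2, 4) → (1, 4)
Final position: (1, 4)

Path taken:

┌───┬─────────┬─────────┬───┐
│A  │         │         │   │
│ ╷ │ ╷ ┌───┐ │ ╶─┬─┐ ╷ │ ╷ │
│↓│ │ │ │B  │ │   │ │ │ │ │ │
│ │ └─┘ │ ╷ └─┴─╴ ╵ │ │ ╵ │ │
│↓│     │↑│         │ │   │ │
│ └─────┤ ├─────────┘ ├─┬─┘ │
│↳ → → ↓│↑│           │ │   │
│ ┌───┐ ╵ │ ╶───┬───┬─┘ │ ┌─┤
│ │   │↳ ↑│     │   │   │ │ │
│ ├─╴ ├───┴─┬─┐ │ ╷ └─┐ ╵ │ │
│ │   │     │ │ │ │   │   │ │
│ ╵ ╷ ╵ ┌─╴ ╵ │ │ ├─┐ └─┐ ╵ │
│   │   │     │ │ │ │   │   │
├─┐ ├───┴─┐ ┌─┘ │ │ └─┐ └─┐ │
│ │ │     │ │   │ │   │   │ │
│ │ │ ┌─╴ └─┘ ╷ │ └─┐ └─┐ │ │
│ │ │ │       │ │   │   │ │ │
│ ╵ │ └─────┬─┘ └───┘ ╷ │ └─┤
│   │       │         │ │   │
│ ┌─┴───┬─╴ │ ┌───────┤ ├─╴ │
│ │     │   │ │       │ │   │
│ ╵ ┌─╴ │ ╶─┴─┘ ╶───┐ └─┘ ╶─┤
│   │   │           │       │
└───┴───┴───────────┴───────┘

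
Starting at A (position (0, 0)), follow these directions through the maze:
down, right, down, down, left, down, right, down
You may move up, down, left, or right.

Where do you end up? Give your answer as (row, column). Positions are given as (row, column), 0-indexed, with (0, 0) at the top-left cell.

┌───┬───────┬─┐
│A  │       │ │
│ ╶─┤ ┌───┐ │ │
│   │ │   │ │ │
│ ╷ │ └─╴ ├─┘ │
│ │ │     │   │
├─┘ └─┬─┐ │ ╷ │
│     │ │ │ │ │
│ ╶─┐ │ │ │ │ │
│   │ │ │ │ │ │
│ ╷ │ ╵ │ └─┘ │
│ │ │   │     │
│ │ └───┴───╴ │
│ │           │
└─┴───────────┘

Following directions step by step:
Start: (0, 0)
  down: (0, 0) → (1, 0)
  right: (1, 0) → (1, 1)
  down: (1, 1) → (2, 1)
  down: (2, 1) → (3, 1)
  left: (3, 1) → (3, 0)
  down: (3, 0) → (4, 0)
  right: (4, 0) → (4, 1)
  down: (4, 1) → (5, 1)
Final position: (5, 1)

Path taken:

┌───┬───────┬─┐
│A  │       │ │
│ ╶─┤ ┌───┐ │ │
│↳ ↓│ │   │ │ │
│ ╷ │ └─╴ ├─┘ │
│ │↓│     │   │
├─┘ └─┬─┐ │ ╷ │
│↓ ↲  │ │ │ │ │
│ ╶─┐ │ │ │ │ │
│↳ ↓│ │ │ │ │ │
│ ╷ │ ╵ │ └─┘ │
│ │B│   │     │
│ │ └───┴───╴ │
│ │           │
└─┴───────────┘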